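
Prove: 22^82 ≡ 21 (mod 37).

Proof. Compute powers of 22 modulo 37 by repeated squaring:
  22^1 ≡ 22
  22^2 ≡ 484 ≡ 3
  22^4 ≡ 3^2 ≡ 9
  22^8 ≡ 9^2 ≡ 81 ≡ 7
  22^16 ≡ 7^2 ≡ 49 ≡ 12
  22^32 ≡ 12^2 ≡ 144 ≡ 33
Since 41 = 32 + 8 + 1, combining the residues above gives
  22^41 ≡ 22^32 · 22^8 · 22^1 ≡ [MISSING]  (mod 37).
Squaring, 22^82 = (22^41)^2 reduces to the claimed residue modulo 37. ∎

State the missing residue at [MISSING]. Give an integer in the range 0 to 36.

13

Multiply the listed residues: 33 · 7 · 22 = 231 → 5082.
Reducing modulo 37: 5082 = 137·37 + 13, so 22^41 ≡ 13.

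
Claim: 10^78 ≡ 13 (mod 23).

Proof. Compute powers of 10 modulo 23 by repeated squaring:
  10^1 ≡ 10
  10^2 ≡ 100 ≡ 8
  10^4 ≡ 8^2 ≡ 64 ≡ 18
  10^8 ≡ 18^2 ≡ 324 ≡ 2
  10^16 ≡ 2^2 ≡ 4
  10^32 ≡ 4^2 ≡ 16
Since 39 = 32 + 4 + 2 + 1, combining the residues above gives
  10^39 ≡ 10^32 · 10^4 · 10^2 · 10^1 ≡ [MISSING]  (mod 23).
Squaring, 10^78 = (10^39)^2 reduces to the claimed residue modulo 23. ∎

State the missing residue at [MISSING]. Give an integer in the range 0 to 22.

Multiply the listed residues: 16 · 18 · 8 · 10 = 288 → 2304 → 23040.
Reducing modulo 23: 23040 = 1001·23 + 17, so 10^39 ≡ 17.

17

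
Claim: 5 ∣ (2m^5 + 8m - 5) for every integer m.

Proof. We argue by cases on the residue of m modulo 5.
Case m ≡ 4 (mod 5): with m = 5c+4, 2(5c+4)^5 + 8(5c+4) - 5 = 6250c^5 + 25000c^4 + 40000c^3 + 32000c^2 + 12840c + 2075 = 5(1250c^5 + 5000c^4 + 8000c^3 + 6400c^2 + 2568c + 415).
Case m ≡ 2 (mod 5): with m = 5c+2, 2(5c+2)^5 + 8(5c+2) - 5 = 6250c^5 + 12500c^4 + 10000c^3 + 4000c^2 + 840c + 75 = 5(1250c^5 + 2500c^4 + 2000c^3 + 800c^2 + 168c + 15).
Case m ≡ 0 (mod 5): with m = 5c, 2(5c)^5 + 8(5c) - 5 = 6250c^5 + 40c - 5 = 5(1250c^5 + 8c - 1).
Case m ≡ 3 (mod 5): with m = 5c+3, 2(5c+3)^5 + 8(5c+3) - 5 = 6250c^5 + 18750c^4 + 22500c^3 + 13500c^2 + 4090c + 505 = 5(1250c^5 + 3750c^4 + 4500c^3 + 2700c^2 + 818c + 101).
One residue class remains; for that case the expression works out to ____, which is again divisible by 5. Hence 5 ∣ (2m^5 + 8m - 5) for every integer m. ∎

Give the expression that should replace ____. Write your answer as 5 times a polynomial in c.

The residues treated are {4, 2, 0, 3}, so the missing case is m ≡ 1 (mod 5); write m = 5c+1.
Then 2(5c+1)^5 + 8(5c+1) - 5 = 6250c^5 + 6250c^4 + 2500c^3 + 500c^2 + 90c + 5 = 5(1250c^5 + 1250c^4 + 500c^3 + 100c^2 + 18c + 1).

5(1250c^5 + 1250c^4 + 500c^3 + 100c^2 + 18c + 1)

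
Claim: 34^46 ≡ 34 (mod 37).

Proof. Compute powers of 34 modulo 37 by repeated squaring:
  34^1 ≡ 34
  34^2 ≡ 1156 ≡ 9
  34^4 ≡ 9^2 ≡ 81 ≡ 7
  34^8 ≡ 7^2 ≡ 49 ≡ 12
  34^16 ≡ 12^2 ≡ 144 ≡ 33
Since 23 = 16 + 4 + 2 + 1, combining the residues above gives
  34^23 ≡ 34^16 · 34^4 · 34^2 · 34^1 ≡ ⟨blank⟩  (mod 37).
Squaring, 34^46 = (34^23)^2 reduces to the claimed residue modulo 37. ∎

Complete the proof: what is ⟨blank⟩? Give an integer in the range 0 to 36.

16

Multiply the listed residues: 33 · 7 · 9 · 34 = 231 → 2079 → 70686.
Reducing modulo 37: 70686 = 1910·37 + 16, so 34^23 ≡ 16.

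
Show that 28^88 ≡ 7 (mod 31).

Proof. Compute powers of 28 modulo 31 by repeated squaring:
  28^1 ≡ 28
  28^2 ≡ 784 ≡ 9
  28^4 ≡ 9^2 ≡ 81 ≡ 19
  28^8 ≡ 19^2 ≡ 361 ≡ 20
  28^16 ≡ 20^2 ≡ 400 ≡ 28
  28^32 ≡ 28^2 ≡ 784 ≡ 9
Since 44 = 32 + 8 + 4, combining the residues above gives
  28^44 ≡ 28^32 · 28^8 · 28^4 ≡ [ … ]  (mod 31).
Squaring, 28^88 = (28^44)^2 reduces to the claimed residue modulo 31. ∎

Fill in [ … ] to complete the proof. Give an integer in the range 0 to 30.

10

28^32 · 28^8 · 28^4 ≡ 9 · 20 · 19 = 3420.
3420 mod 31 = 10, so 28^44 ≡ 10 (mod 31).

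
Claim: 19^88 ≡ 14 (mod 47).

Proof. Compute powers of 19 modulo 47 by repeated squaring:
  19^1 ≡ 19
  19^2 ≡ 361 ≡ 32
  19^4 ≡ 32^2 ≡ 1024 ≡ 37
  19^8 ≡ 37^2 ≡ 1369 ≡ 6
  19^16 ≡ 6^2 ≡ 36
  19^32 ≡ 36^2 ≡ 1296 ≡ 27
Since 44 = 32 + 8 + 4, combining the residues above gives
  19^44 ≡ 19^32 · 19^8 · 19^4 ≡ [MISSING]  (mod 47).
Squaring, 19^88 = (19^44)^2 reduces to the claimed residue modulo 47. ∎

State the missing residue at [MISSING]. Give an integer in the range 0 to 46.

Multiply the listed residues: 27 · 6 · 37 = 162 → 5994.
Reducing modulo 47: 5994 = 127·47 + 25, so 19^44 ≡ 25.

25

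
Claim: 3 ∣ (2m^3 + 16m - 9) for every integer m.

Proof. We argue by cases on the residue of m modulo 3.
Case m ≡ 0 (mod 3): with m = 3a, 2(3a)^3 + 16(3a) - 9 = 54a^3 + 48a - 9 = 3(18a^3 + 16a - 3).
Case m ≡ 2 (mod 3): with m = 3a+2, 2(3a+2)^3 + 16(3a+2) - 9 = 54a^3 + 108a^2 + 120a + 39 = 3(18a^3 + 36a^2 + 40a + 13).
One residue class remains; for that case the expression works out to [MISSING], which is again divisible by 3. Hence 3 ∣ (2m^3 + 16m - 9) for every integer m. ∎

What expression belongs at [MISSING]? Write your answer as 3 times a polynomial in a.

Only m ≡ 1 (mod 3) is unaccounted for. Put m = 3a+1:
2(3a+1)^3 + 16(3a+1) - 9 expands to 54a^3 + 54a^2 + 66a + 9,
and factoring out 3 leaves 3(18a^3 + 18a^2 + 22a + 3).

3(18a^3 + 18a^2 + 22a + 3)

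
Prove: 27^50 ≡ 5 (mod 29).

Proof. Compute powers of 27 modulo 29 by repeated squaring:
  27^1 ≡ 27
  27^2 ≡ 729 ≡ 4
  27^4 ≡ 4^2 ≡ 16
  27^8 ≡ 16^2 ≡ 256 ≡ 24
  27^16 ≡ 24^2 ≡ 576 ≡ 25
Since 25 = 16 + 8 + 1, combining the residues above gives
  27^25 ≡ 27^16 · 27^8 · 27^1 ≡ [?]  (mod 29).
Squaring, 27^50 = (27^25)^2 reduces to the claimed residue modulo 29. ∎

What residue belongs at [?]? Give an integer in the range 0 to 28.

Multiply the listed residues: 25 · 24 · 27 = 600 → 16200.
Reducing modulo 29: 16200 = 558·29 + 18, so 27^25 ≡ 18.

18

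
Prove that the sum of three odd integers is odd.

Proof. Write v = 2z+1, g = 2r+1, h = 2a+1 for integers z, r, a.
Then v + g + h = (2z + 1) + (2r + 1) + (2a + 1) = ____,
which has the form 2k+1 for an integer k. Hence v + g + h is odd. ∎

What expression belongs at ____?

2(a + r + z + 1) + 1

Expanding: (2z + 1) + (2r + 1) + (2a + 1) = 2a + 2r + 2z + 3.
Every term except the constant is even, so this is 2(a + r + z + 1) + 1,
and a + r + z + 1 ∈ ℤ gives the required form.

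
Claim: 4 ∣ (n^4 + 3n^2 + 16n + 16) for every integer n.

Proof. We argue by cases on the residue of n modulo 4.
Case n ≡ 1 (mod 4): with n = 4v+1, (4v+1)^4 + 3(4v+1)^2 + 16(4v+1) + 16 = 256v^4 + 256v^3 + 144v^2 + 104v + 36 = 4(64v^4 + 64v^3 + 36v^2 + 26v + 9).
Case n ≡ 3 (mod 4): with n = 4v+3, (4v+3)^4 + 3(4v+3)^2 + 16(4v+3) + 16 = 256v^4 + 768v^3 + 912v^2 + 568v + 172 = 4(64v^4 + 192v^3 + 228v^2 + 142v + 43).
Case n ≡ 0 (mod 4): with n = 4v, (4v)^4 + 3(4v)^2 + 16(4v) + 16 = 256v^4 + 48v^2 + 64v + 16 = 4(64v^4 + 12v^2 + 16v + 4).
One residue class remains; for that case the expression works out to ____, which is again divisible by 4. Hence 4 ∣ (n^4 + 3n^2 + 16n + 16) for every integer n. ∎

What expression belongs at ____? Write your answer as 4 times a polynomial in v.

Only n ≡ 2 (mod 4) is unaccounted for. Put n = 4v+2:
(4v+2)^4 + 3(4v+2)^2 + 16(4v+2) + 16 expands to 256v^4 + 512v^3 + 432v^2 + 240v + 76,
and factoring out 4 leaves 4(64v^4 + 128v^3 + 108v^2 + 60v + 19).

4(64v^4 + 128v^3 + 108v^2 + 60v + 19)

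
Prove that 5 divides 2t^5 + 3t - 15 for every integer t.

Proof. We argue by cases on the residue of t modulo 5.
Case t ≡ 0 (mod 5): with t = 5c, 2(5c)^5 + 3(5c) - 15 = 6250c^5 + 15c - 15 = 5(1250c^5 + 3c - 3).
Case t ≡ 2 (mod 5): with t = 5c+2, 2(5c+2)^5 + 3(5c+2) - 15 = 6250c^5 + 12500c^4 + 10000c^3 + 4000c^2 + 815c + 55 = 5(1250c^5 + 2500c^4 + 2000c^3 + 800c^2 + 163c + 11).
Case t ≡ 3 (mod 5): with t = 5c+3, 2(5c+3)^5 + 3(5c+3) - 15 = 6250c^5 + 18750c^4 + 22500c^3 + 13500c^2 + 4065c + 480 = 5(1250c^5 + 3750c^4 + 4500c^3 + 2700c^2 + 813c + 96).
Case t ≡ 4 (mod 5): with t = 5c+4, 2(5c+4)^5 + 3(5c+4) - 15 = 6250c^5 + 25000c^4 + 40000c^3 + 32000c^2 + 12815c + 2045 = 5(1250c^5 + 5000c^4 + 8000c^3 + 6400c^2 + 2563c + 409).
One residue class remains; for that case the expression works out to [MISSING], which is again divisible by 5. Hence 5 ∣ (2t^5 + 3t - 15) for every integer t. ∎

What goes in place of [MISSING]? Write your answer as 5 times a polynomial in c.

The residues treated are {0, 2, 3, 4}, so the missing case is t ≡ 1 (mod 5); write t = 5c+1.
Then 2(5c+1)^5 + 3(5c+1) - 15 = 6250c^5 + 6250c^4 + 2500c^3 + 500c^2 + 65c - 10 = 5(1250c^5 + 1250c^4 + 500c^3 + 100c^2 + 13c - 2).

5(1250c^5 + 1250c^4 + 500c^3 + 100c^2 + 13c - 2)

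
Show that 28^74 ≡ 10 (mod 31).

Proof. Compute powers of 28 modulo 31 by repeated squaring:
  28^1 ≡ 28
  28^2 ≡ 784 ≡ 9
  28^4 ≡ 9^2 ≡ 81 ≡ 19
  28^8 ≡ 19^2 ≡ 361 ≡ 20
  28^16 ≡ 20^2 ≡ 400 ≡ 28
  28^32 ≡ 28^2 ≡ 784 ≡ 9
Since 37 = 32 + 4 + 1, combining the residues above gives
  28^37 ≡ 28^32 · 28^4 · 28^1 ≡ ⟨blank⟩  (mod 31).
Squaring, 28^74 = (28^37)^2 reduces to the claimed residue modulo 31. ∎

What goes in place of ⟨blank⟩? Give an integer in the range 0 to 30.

14

Multiply the listed residues: 9 · 19 · 28 = 171 → 4788.
Reducing modulo 31: 4788 = 154·31 + 14, so 28^37 ≡ 14.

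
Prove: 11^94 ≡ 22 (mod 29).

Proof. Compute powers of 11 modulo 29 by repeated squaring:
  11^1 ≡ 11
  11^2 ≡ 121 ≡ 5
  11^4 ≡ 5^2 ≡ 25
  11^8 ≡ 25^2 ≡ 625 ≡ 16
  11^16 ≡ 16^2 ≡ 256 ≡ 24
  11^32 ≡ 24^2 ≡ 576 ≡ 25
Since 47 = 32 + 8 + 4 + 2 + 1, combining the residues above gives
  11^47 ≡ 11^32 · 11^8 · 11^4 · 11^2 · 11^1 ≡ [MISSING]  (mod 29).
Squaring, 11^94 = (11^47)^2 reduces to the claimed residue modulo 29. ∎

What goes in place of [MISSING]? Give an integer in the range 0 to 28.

15

Multiply the listed residues: 25 · 16 · 25 · 5 · 11 = 400 → 10000 → 50000 → 550000.
Reducing modulo 29: 550000 = 18965·29 + 15, so 11^47 ≡ 15.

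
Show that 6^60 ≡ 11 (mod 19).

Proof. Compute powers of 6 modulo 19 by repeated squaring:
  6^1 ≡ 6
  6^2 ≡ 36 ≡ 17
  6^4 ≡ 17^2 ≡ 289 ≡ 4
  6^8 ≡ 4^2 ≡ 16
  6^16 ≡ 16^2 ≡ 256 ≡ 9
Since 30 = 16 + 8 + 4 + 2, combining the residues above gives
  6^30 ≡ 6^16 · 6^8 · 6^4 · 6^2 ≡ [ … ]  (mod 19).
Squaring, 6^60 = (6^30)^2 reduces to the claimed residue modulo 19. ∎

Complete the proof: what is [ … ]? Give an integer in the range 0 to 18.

7

6^16 · 6^8 · 6^4 · 6^2 ≡ 9 · 16 · 4 · 17 = 9792.
9792 mod 19 = 7, so 6^30 ≡ 7 (mod 19).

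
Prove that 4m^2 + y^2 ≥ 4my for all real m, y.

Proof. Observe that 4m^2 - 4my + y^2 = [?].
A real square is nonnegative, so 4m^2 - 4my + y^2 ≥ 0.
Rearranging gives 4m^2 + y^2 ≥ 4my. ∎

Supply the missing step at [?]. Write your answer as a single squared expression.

(2m - y)^2

The leading and trailing coefficients are 2^2 and 1^2, and 4 = 2·2·1, so the trinomial is (2m - y)^2.
Hence 4m^2 - 4my + y^2 ≥ 0.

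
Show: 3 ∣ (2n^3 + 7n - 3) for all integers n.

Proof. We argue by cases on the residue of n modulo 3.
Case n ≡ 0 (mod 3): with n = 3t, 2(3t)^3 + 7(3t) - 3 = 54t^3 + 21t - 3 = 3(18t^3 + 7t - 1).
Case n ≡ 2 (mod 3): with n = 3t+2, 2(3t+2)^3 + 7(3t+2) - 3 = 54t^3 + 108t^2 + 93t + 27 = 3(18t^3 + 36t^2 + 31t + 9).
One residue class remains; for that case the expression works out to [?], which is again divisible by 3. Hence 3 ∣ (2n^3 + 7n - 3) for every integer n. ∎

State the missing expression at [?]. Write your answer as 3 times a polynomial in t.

The residues treated are {0, 2}, so the missing case is n ≡ 1 (mod 3); write n = 3t+1.
Then 2(3t+1)^3 + 7(3t+1) - 3 = 54t^3 + 54t^2 + 39t + 6 = 3(18t^3 + 18t^2 + 13t + 2).

3(18t^3 + 18t^2 + 13t + 2)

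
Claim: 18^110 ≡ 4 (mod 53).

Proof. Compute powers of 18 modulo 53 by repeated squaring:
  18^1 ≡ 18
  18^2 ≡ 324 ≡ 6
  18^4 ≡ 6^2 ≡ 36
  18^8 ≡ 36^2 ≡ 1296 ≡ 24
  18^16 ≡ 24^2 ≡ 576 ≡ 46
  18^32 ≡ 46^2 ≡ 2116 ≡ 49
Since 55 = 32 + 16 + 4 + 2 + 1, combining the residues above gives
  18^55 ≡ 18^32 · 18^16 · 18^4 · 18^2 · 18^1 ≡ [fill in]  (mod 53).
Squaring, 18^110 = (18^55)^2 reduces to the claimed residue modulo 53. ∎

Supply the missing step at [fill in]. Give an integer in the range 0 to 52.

Multiply the listed residues: 49 · 46 · 36 · 6 · 18 = 2254 → 81144 → 486864 → 8763552.
Reducing modulo 53: 8763552 = 165350·53 + 2, so 18^55 ≡ 2.

2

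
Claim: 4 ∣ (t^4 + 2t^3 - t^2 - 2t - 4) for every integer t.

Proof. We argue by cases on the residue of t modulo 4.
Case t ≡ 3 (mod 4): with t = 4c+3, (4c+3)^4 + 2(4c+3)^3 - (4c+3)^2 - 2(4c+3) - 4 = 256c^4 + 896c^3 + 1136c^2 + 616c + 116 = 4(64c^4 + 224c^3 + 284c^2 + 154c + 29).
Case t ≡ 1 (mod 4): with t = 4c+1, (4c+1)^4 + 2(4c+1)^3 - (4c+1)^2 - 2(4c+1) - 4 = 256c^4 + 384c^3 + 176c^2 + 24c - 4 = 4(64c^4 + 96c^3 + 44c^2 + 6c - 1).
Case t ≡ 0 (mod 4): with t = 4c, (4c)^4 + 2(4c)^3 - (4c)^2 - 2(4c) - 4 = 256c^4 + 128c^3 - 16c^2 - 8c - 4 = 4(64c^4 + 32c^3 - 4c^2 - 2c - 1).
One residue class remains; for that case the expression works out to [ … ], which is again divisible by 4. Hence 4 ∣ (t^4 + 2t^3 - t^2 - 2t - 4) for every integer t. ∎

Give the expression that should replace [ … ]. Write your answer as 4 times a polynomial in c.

Only t ≡ 2 (mod 4) is unaccounted for. Put t = 4c+2:
(4c+2)^4 + 2(4c+2)^3 - (4c+2)^2 - 2(4c+2) - 4 expands to 256c^4 + 640c^3 + 560c^2 + 200c + 20,
and factoring out 4 leaves 4(64c^4 + 160c^3 + 140c^2 + 50c + 5).

4(64c^4 + 160c^3 + 140c^2 + 50c + 5)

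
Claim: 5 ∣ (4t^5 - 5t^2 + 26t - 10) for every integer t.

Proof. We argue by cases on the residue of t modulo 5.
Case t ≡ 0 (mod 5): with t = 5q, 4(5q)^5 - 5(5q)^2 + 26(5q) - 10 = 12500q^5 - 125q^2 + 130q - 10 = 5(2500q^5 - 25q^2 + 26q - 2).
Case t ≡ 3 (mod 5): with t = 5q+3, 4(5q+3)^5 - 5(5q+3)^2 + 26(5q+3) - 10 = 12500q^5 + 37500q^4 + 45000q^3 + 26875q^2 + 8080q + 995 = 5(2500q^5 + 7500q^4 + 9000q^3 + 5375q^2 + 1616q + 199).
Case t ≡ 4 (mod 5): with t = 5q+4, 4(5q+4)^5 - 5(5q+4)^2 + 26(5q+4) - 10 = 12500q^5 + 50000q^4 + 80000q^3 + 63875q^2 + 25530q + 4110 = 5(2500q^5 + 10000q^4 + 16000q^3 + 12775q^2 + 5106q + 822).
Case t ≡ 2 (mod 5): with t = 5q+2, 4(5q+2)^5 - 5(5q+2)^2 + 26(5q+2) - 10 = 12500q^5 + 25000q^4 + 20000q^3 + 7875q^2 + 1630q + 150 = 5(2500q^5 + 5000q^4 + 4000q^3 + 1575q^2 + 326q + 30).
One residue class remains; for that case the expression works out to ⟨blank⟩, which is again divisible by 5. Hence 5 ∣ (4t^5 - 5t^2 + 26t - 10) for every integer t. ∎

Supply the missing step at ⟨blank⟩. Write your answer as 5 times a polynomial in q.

5(2500q^5 + 2500q^4 + 1000q^3 + 175q^2 + 36q + 3)

The residues treated are {0, 3, 4, 2}, so the missing case is t ≡ 1 (mod 5); write t = 5q+1.
Then 4(5q+1)^5 - 5(5q+1)^2 + 26(5q+1) - 10 = 12500q^5 + 12500q^4 + 5000q^3 + 875q^2 + 180q + 15 = 5(2500q^5 + 2500q^4 + 1000q^3 + 175q^2 + 36q + 3).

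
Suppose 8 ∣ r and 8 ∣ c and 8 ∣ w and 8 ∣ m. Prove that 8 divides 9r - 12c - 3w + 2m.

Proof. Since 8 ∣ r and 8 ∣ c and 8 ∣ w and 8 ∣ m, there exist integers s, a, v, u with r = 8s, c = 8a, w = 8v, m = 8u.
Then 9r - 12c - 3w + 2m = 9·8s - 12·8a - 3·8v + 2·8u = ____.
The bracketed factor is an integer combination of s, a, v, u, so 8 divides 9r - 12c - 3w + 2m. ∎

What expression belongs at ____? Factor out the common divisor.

8(-12a + 9s + 2u - 3v)

Pull the common 8 out of every term: 9·8s - 12·8a - 3·8v + 2·8u = 8(-12a + 9s + 2u - 3v).
-12a + 9s + 2u - 3v is an integer, which exhibits the divisibility.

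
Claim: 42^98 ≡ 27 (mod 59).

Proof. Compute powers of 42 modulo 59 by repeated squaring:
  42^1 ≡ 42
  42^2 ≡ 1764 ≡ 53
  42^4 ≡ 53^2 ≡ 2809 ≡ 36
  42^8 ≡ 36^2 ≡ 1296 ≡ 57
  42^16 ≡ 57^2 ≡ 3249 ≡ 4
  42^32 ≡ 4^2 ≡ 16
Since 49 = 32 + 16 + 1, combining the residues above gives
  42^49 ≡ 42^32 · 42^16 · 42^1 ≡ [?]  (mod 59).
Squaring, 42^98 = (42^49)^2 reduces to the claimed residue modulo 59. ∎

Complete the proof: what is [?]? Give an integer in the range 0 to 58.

42^32 · 42^16 · 42^1 ≡ 16 · 4 · 42 = 2688.
2688 mod 59 = 33, so 42^49 ≡ 33 (mod 59).

33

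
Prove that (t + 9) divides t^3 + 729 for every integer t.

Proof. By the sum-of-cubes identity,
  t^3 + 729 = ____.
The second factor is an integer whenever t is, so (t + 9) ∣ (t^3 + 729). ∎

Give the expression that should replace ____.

(t + 9)(t^2 - 9t + 81)

Polynomial division of t^3 + 729 by t + 9 leaves remainder 0 and quotient t^2 - 9t + 81.
Hence t^3 + 729 = (t + 9)(t^2 - 9t + 81).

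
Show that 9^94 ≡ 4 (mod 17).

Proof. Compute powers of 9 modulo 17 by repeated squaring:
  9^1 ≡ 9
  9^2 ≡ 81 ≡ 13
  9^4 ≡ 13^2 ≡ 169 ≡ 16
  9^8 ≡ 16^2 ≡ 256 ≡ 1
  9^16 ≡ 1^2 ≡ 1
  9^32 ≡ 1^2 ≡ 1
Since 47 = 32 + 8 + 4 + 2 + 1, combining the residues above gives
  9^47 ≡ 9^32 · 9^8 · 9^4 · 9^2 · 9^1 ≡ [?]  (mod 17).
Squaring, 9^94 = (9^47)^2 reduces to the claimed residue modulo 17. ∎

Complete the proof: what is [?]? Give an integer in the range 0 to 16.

9^32 · 9^8 · 9^4 · 9^2 · 9^1 ≡ 1 · 1 · 16 · 13 · 9 = 1872.
1872 mod 17 = 2, so 9^47 ≡ 2 (mod 17).

2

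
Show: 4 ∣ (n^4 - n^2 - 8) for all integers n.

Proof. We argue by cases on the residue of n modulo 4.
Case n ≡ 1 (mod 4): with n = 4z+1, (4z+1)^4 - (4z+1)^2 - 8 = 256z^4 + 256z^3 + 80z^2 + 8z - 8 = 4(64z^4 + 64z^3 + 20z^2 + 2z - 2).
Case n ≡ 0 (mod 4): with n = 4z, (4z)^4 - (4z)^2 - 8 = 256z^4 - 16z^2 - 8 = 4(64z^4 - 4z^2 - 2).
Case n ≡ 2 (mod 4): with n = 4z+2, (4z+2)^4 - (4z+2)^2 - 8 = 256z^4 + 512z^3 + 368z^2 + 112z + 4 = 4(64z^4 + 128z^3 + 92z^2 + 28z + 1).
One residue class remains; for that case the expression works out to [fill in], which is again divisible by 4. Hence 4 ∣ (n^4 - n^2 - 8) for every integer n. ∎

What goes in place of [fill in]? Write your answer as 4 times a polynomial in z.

The residues treated are {1, 0, 2}, so the missing case is n ≡ 3 (mod 4); write n = 4z+3.
Then (4z+3)^4 - (4z+3)^2 - 8 = 256z^4 + 768z^3 + 848z^2 + 408z + 64 = 4(64z^4 + 192z^3 + 212z^2 + 102z + 16).

4(64z^4 + 192z^3 + 212z^2 + 102z + 16)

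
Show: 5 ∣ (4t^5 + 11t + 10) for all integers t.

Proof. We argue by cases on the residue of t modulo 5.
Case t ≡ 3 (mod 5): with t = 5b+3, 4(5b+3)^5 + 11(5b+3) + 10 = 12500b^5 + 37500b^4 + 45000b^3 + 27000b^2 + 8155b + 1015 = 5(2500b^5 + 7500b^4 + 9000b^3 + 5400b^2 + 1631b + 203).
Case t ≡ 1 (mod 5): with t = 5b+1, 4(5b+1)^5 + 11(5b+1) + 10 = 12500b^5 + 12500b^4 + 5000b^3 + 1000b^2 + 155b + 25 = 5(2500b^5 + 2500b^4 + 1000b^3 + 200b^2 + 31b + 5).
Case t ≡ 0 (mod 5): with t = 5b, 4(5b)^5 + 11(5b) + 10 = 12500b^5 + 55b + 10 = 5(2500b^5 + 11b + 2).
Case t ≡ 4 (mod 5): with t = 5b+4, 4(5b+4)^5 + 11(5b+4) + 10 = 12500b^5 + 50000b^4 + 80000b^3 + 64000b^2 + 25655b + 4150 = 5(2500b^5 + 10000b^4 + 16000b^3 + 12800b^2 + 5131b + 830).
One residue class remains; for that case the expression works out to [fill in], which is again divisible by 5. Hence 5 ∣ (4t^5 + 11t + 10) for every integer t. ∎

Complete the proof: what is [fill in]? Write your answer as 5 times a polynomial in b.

5(2500b^5 + 5000b^4 + 4000b^3 + 1600b^2 + 331b + 32)

The residues treated are {3, 1, 0, 4}, so the missing case is t ≡ 2 (mod 5); write t = 5b+2.
Then 4(5b+2)^5 + 11(5b+2) + 10 = 12500b^5 + 25000b^4 + 20000b^3 + 8000b^2 + 1655b + 160 = 5(2500b^5 + 5000b^4 + 4000b^3 + 1600b^2 + 331b + 32).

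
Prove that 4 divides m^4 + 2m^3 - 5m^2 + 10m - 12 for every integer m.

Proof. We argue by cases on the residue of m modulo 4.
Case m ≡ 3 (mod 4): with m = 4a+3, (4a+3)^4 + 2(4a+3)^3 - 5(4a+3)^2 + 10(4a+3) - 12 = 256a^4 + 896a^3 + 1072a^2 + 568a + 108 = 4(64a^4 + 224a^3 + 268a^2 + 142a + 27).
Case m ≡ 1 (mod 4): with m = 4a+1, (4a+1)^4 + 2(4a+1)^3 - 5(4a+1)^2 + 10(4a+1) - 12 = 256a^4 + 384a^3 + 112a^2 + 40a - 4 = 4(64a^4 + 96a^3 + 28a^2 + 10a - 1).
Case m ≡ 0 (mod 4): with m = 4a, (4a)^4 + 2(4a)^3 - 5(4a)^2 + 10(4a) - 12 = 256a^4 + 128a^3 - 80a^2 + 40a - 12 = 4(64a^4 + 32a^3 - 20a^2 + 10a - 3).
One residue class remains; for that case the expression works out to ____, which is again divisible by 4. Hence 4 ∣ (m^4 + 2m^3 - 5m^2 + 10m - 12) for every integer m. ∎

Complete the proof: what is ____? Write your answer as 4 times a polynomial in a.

4(64a^4 + 160a^3 + 124a^2 + 46a + 5)

The residues treated are {3, 1, 0}, so the missing case is m ≡ 2 (mod 4); write m = 4a+2.
Then (4a+2)^4 + 2(4a+2)^3 - 5(4a+2)^2 + 10(4a+2) - 12 = 256a^4 + 640a^3 + 496a^2 + 184a + 20 = 4(64a^4 + 160a^3 + 124a^2 + 46a + 5).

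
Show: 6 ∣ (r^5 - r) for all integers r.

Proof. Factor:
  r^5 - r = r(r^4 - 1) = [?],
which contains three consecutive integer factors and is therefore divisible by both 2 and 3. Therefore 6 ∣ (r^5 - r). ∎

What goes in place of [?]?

r^4 - 1 = (r^2 - 1)(r^2 + 1), and r^2 - 1 = (r-1)(r+1).
So r(r^4 - 1) = (r - 1)r(r + 1)(r^2 + 1).

(r - 1)r(r + 1)(r^2 + 1)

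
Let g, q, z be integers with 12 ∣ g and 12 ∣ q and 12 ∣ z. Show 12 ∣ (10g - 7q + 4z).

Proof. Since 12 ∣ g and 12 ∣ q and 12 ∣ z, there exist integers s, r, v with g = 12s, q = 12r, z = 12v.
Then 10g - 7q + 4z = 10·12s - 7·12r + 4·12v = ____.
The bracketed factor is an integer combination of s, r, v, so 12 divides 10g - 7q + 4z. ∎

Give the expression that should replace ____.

Pull the common 12 out of every term: 10·12s - 7·12r + 4·12v = 12(-7r + 10s + 4v).
-7r + 10s + 4v is an integer, which exhibits the divisibility.

12(-7r + 10s + 4v)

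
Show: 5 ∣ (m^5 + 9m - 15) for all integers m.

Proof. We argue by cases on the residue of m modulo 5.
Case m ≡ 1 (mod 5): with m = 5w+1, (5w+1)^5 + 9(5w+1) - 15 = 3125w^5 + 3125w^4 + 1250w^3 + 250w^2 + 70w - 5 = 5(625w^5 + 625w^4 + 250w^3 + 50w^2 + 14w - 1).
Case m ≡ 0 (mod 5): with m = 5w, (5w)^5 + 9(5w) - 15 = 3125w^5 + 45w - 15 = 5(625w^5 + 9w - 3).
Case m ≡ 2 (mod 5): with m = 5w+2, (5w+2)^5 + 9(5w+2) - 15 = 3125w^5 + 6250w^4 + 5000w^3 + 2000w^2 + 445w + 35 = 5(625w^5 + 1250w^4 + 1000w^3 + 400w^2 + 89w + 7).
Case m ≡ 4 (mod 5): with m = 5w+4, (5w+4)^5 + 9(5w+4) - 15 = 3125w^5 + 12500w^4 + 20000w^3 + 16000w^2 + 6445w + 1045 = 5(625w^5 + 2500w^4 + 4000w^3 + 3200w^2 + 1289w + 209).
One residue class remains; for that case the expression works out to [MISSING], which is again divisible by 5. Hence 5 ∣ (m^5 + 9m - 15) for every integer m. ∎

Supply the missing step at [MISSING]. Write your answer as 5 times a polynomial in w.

The residues treated are {1, 0, 2, 4}, so the missing case is m ≡ 3 (mod 5); write m = 5w+3.
Then (5w+3)^5 + 9(5w+3) - 15 = 3125w^5 + 9375w^4 + 11250w^3 + 6750w^2 + 2070w + 255 = 5(625w^5 + 1875w^4 + 2250w^3 + 1350w^2 + 414w + 51).

5(625w^5 + 1875w^4 + 2250w^3 + 1350w^2 + 414w + 51)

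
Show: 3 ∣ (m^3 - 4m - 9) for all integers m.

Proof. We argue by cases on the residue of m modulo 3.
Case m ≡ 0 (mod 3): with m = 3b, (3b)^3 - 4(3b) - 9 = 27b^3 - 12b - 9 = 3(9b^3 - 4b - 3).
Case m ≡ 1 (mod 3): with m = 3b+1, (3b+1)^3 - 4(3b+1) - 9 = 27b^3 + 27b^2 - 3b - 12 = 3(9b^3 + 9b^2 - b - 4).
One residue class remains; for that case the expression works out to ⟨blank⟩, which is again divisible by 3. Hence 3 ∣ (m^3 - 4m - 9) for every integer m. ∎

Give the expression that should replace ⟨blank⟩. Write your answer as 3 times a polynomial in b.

3(9b^3 + 18b^2 + 8b - 3)

The residues treated are {0, 1}, so the missing case is m ≡ 2 (mod 3); write m = 3b+2.
Then (3b+2)^3 - 4(3b+2) - 9 = 27b^3 + 54b^2 + 24b - 9 = 3(9b^3 + 18b^2 + 8b - 3).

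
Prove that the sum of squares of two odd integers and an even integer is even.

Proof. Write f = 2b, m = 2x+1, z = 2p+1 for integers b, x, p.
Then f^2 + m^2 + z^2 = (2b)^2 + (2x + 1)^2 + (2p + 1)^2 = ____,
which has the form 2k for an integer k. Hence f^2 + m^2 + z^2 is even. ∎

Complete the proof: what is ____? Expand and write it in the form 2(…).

2(2b^2 + 2p^2 + 2p + 2x^2 + 2x + 1)

Expanding: (2b)^2 + (2x + 1)^2 + (2p + 1)^2 = 4b^2 + 4p^2 + 4p + 4x^2 + 4x + 2.
Every term is even; pulling out the factor of 2 gives 2(2b^2 + 2p^2 + 2p + 2x^2 + 2x + 1).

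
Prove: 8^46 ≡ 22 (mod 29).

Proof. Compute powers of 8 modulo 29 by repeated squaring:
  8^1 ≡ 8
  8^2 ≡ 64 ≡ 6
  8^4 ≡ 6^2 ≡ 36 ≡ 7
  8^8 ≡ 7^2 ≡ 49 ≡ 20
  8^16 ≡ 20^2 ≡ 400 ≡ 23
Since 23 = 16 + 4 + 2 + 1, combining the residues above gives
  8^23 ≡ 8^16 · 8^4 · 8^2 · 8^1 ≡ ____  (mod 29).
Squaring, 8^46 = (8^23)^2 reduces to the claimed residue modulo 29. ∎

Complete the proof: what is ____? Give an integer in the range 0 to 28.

14

8^16 · 8^4 · 8^2 · 8^1 ≡ 23 · 7 · 6 · 8 = 7728.
7728 mod 29 = 14, so 8^23 ≡ 14 (mod 29).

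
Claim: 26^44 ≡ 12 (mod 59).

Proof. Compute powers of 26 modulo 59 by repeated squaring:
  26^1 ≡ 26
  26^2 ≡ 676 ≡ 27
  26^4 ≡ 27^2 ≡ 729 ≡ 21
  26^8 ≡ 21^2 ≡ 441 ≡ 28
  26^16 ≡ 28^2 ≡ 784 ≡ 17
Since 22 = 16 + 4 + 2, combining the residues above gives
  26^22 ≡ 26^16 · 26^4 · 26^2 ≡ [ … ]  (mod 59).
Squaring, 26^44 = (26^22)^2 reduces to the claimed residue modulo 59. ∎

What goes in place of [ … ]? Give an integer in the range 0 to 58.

Multiply the listed residues: 17 · 21 · 27 = 357 → 9639.
Reducing modulo 59: 9639 = 163·59 + 22, so 26^22 ≡ 22.

22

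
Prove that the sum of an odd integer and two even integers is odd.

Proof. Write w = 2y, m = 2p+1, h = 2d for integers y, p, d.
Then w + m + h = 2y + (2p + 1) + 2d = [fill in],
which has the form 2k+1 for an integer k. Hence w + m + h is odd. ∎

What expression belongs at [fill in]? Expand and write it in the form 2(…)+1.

2(d + p + y) + 1

Expanding: 2y + (2p + 1) + 2d = 2d + 2p + 2y + 1.
Every term except the constant is even, so this is 2(d + p + y) + 1,
and d + p + y ∈ ℤ gives the required form.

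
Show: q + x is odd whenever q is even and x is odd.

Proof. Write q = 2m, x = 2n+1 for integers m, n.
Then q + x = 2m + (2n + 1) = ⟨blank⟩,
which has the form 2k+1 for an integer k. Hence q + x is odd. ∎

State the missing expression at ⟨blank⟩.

Expanding: 2m + (2n + 1) = 2m + 2n + 1.
Every term except the constant is even, so this is 2(m + n) + 1,
and m + n ∈ ℤ gives the required form.

2(m + n) + 1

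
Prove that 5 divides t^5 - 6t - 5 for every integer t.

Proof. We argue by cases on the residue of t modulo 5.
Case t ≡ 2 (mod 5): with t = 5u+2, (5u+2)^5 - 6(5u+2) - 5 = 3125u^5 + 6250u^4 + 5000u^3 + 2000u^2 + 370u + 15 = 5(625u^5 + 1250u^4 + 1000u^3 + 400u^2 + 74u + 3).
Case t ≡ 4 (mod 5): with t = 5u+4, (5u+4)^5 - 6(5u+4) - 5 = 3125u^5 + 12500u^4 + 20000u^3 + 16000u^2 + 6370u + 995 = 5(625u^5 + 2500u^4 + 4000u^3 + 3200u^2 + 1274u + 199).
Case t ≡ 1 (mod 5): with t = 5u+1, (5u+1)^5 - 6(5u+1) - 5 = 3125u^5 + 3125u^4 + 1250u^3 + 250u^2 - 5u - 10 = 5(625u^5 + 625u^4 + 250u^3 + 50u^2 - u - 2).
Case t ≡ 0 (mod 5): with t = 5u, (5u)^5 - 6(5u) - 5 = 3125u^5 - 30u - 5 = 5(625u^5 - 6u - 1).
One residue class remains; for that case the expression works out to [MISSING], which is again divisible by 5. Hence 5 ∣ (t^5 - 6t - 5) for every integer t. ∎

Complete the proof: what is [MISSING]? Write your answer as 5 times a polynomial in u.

5(625u^5 + 1875u^4 + 2250u^3 + 1350u^2 + 399u + 44)

The residues treated are {2, 4, 1, 0}, so the missing case is t ≡ 3 (mod 5); write t = 5u+3.
Then (5u+3)^5 - 6(5u+3) - 5 = 3125u^5 + 9375u^4 + 11250u^3 + 6750u^2 + 1995u + 220 = 5(625u^5 + 1875u^4 + 2250u^3 + 1350u^2 + 399u + 44).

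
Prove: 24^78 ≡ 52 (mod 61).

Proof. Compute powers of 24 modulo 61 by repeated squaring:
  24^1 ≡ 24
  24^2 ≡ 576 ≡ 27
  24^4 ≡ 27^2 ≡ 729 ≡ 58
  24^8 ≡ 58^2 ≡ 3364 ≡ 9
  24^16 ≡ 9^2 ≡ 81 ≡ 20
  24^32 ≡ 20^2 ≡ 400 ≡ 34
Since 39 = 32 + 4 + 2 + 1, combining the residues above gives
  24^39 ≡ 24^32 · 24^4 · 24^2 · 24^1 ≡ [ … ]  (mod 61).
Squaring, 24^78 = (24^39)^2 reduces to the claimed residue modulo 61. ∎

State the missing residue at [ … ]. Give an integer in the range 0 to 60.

Multiply the listed residues: 34 · 58 · 27 · 24 = 1972 → 53244 → 1277856.
Reducing modulo 61: 1277856 = 20948·61 + 28, so 24^39 ≡ 28.

28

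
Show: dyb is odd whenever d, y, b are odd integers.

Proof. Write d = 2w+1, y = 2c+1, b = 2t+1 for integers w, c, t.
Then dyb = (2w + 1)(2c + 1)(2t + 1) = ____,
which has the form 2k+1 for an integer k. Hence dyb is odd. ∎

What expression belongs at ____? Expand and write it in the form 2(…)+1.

2(4ctw + 2ct + 2cw + c + 2tw + t + w) + 1

Expanding: (2w + 1)(2c + 1)(2t + 1) = 8ctw + 4ct + 4cw + 2c + 4tw + 2t + 2w + 1.
Every term except the constant is even, so this is 2(4ctw + 2ct + 2cw + c + 2tw + t + w) + 1,
and 4ctw + 2ct + 2cw + c + 2tw + t + w ∈ ℤ gives the required form.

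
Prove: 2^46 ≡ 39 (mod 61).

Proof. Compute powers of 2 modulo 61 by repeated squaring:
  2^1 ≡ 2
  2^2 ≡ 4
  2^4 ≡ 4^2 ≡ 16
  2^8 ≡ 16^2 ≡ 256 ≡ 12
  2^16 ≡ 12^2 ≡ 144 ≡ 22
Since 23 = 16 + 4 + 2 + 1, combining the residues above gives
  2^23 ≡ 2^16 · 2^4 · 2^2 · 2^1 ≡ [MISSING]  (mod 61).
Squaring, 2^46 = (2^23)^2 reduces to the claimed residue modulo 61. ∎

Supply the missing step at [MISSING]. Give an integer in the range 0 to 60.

2^16 · 2^4 · 2^2 · 2^1 ≡ 22 · 16 · 4 · 2 = 2816.
2816 mod 61 = 10, so 2^23 ≡ 10 (mod 61).

10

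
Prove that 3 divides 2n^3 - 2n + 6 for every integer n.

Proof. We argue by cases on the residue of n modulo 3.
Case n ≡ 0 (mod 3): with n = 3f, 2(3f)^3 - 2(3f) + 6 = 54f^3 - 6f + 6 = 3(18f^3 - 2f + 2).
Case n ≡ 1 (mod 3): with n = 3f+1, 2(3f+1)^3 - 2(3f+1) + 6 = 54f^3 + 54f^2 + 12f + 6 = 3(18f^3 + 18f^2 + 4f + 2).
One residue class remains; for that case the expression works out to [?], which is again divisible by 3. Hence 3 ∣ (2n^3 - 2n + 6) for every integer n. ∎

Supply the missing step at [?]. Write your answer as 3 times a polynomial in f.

The residues treated are {0, 1}, so the missing case is n ≡ 2 (mod 3); write n = 3f+2.
Then 2(3f+2)^3 - 2(3f+2) + 6 = 54f^3 + 108f^2 + 66f + 18 = 3(18f^3 + 36f^2 + 22f + 6).

3(18f^3 + 36f^2 + 22f + 6)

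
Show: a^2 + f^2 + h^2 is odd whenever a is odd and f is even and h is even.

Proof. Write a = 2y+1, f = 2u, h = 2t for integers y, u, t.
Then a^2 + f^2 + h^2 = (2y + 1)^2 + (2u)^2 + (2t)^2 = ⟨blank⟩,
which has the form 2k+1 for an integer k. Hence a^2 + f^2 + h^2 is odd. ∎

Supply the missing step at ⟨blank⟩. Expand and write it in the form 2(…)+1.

(2y + 1)^2 + (2u)^2 + (2t)^2 = 4t^2 + 4u^2 + 4y^2 + 4y + 1
= 2(2t^2 + 2u^2 + 2y^2 + 2y) + 1.
Since 2t^2 + 2u^2 + 2y^2 + 2y is an integer, the sum of squares is of the form 2k+1 for an integer k.

2(2t^2 + 2u^2 + 2y^2 + 2y) + 1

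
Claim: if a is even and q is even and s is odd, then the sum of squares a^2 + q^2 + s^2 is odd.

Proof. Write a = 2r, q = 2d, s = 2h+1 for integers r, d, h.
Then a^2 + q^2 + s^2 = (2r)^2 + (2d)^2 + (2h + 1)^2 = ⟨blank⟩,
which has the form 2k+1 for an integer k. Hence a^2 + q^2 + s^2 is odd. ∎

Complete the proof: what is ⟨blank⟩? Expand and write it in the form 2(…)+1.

(2r)^2 + (2d)^2 + (2h + 1)^2 = 4d^2 + 4h^2 + 4h + 4r^2 + 1
= 2(2d^2 + 2h^2 + 2h + 2r^2) + 1.
Since 2d^2 + 2h^2 + 2h + 2r^2 is an integer, the sum of squares is of the form 2k+1 for an integer k.

2(2d^2 + 2h^2 + 2h + 2r^2) + 1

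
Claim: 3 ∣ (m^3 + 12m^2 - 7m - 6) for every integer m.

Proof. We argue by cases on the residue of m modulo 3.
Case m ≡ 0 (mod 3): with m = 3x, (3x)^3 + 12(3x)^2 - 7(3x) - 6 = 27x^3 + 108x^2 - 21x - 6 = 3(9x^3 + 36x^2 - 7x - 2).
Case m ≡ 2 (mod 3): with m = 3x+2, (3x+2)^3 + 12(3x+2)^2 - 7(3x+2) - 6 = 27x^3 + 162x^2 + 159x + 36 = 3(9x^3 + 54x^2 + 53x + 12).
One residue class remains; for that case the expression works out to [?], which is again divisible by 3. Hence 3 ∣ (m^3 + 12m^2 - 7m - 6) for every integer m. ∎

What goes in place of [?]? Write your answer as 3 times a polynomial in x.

3(9x^3 + 45x^2 + 20x)

Only m ≡ 1 (mod 3) is unaccounted for. Put m = 3x+1:
(3x+1)^3 + 12(3x+1)^2 - 7(3x+1) - 6 expands to 27x^3 + 135x^2 + 60x,
and factoring out 3 leaves 3(9x^3 + 45x^2 + 20x).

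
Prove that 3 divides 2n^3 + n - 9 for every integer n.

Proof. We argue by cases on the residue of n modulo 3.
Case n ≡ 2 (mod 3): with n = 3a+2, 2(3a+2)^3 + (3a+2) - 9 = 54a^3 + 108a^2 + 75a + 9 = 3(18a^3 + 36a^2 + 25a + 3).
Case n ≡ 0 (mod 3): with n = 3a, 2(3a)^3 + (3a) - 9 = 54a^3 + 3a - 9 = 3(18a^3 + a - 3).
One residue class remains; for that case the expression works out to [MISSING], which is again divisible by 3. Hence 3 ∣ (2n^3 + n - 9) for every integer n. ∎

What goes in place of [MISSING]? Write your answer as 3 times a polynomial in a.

The residues treated are {2, 0}, so the missing case is n ≡ 1 (mod 3); write n = 3a+1.
Then 2(3a+1)^3 + (3a+1) - 9 = 54a^3 + 54a^2 + 21a - 6 = 3(18a^3 + 18a^2 + 7a - 2).

3(18a^3 + 18a^2 + 7a - 2)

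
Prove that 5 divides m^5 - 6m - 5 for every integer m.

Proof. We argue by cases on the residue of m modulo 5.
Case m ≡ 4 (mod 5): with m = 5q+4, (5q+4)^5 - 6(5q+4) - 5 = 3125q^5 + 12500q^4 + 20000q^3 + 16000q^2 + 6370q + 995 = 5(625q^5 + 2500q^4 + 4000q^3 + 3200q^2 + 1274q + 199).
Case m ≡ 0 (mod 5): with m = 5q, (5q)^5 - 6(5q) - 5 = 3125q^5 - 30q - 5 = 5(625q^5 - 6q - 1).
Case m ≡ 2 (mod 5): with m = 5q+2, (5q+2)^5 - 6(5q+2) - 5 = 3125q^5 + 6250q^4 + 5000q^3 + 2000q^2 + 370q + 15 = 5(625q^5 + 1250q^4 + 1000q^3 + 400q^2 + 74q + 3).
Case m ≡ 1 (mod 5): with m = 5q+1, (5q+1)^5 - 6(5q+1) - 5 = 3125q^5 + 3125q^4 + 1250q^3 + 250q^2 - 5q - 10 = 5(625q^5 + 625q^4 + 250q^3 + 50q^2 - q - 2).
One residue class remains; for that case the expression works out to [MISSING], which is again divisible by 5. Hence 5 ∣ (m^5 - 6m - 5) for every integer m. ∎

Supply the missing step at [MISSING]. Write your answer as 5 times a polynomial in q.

Only m ≡ 3 (mod 5) is unaccounted for. Put m = 5q+3:
(5q+3)^5 - 6(5q+3) - 5 expands to 3125q^5 + 9375q^4 + 11250q^3 + 6750q^2 + 1995q + 220,
and factoring out 5 leaves 5(625q^5 + 1875q^4 + 2250q^3 + 1350q^2 + 399q + 44).

5(625q^5 + 1875q^4 + 2250q^3 + 1350q^2 + 399q + 44)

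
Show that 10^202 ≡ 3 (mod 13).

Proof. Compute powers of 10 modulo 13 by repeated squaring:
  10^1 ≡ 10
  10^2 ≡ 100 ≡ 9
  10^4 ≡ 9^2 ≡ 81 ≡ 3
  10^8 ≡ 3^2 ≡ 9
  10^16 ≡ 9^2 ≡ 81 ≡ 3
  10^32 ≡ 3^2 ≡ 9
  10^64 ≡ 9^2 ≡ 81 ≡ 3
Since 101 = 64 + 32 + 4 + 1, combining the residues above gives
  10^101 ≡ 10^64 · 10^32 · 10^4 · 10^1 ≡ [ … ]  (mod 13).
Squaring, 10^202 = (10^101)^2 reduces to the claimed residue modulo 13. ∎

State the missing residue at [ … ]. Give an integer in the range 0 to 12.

Multiply the listed residues: 3 · 9 · 3 · 10 = 27 → 81 → 810.
Reducing modulo 13: 810 = 62·13 + 4, so 10^101 ≡ 4.

4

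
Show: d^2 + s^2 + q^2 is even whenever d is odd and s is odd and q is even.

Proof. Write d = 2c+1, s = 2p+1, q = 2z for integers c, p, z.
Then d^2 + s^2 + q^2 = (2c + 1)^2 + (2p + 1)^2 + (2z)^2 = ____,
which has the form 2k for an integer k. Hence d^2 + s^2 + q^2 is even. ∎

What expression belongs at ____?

2(2c^2 + 2c + 2p^2 + 2p + 2z^2 + 1)

Expanding: (2c + 1)^2 + (2p + 1)^2 + (2z)^2 = 4c^2 + 4c + 4p^2 + 4p + 4z^2 + 2.
Every term is even; pulling out the factor of 2 gives 2(2c^2 + 2c + 2p^2 + 2p + 2z^2 + 1).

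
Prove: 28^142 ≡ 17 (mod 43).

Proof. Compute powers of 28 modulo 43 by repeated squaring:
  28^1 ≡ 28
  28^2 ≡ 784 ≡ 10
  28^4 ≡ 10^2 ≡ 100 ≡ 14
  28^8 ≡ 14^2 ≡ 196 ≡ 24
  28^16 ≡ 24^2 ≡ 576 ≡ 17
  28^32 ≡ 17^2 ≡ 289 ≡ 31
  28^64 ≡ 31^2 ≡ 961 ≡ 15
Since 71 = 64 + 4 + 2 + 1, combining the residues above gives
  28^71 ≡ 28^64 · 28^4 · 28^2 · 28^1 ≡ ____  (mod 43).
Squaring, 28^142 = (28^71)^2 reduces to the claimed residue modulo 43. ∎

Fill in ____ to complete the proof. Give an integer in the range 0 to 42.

Multiply the listed residues: 15 · 14 · 10 · 28 = 210 → 2100 → 58800.
Reducing modulo 43: 58800 = 1367·43 + 19, so 28^71 ≡ 19.

19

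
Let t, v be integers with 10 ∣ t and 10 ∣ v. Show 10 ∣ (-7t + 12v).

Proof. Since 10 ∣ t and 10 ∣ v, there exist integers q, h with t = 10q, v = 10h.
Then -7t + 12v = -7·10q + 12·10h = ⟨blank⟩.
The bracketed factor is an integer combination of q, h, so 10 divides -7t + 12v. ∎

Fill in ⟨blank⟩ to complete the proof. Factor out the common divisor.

10(12h - 7q)

Each term has a factor of 10: -7·10q + 12·10h = 10·(12h - 7q).
Since 12h - 7q is an integer, 10 ∣ (-7t + 12v).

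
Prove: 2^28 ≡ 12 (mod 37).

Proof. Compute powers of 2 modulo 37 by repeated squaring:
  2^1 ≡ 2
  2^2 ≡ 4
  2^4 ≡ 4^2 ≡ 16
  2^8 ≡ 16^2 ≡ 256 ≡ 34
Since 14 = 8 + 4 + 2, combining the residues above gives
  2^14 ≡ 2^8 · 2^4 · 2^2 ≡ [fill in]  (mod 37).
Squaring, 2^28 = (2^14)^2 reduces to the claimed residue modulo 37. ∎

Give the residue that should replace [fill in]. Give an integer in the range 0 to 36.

30

2^8 · 2^4 · 2^2 ≡ 34 · 16 · 4 = 2176.
2176 mod 37 = 30, so 2^14 ≡ 30 (mod 37).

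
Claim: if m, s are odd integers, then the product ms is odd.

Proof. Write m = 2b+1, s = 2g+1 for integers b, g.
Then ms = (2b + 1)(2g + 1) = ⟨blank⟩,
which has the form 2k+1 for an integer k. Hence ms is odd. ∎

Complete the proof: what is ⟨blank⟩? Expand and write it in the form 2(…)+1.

Expanding: (2b + 1)(2g + 1) = 4bg + 2b + 2g + 1.
Every term except the constant is even, so this is 2(2bg + b + g) + 1,
and 2bg + b + g ∈ ℤ gives the required form.

2(2bg + b + g) + 1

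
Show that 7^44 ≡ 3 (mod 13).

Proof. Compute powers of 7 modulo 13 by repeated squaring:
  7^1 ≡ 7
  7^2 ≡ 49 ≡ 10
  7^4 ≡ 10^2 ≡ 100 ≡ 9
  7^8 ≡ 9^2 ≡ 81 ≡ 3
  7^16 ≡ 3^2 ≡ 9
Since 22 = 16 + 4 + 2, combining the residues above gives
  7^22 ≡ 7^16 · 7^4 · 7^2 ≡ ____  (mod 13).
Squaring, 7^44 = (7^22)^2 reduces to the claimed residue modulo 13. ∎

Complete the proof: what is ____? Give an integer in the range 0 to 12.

4

7^16 · 7^4 · 7^2 ≡ 9 · 9 · 10 = 810.
810 mod 13 = 4, so 7^22 ≡ 4 (mod 13).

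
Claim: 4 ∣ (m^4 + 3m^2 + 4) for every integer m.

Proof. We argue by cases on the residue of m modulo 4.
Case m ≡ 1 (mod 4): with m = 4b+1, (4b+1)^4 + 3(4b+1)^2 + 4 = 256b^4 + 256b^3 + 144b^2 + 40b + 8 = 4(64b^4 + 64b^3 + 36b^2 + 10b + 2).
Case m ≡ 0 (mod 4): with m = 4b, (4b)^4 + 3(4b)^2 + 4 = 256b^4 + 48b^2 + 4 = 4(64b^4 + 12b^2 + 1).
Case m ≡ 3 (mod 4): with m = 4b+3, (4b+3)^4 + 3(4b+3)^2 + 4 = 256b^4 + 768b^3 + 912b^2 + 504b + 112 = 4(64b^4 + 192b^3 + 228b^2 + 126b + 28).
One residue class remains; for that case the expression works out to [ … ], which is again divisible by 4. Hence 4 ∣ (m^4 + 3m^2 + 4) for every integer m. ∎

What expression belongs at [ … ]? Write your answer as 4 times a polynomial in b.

4(64b^4 + 128b^3 + 108b^2 + 44b + 8)

The residues treated are {1, 0, 3}, so the missing case is m ≡ 2 (mod 4); write m = 4b+2.
Then (4b+2)^4 + 3(4b+2)^2 + 4 = 256b^4 + 512b^3 + 432b^2 + 176b + 32 = 4(64b^4 + 128b^3 + 108b^2 + 44b + 8).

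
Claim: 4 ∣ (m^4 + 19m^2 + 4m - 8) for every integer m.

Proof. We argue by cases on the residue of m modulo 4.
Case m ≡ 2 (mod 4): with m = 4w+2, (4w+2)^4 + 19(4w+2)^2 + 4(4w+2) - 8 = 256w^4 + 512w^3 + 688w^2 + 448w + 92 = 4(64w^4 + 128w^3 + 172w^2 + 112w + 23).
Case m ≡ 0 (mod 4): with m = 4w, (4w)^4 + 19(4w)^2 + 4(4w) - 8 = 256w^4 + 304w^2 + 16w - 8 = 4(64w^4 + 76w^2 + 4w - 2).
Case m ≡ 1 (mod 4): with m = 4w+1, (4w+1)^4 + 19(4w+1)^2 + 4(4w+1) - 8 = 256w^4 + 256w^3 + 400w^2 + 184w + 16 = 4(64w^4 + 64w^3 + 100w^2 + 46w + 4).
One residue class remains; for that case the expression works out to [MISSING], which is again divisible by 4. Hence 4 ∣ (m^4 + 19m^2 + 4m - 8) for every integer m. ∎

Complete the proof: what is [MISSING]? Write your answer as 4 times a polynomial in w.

Only m ≡ 3 (mod 4) is unaccounted for. Put m = 4w+3:
(4w+3)^4 + 19(4w+3)^2 + 4(4w+3) - 8 expands to 256w^4 + 768w^3 + 1168w^2 + 904w + 256,
and factoring out 4 leaves 4(64w^4 + 192w^3 + 292w^2 + 226w + 64).

4(64w^4 + 192w^3 + 292w^2 + 226w + 64)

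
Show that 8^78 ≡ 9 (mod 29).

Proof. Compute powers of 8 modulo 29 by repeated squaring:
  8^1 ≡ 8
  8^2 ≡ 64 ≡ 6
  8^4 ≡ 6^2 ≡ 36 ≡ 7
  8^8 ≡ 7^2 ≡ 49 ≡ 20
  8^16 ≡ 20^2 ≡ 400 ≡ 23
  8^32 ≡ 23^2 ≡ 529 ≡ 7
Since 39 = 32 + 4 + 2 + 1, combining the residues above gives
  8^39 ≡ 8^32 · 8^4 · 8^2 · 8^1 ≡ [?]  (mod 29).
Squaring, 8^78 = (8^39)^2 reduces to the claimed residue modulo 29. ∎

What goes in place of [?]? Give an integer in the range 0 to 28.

8^32 · 8^4 · 8^2 · 8^1 ≡ 7 · 7 · 6 · 8 = 2352.
2352 mod 29 = 3, so 8^39 ≡ 3 (mod 29).

3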